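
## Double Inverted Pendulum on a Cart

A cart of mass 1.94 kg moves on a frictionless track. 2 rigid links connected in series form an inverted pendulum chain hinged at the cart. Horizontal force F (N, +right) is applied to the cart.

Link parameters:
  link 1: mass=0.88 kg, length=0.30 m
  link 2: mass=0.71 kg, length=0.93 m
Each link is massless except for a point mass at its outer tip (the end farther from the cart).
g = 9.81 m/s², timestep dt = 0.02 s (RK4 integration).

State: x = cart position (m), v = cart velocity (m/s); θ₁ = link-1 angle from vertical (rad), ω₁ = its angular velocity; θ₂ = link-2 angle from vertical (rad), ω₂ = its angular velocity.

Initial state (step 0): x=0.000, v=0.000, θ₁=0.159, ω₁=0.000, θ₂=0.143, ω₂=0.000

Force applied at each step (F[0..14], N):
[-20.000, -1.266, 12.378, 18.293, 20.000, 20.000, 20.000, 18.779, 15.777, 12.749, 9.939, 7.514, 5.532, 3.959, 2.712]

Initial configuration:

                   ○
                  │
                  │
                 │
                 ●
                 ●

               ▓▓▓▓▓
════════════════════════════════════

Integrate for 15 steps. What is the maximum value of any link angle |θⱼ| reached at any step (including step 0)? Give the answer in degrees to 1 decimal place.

Answer: 13.6°

Derivation:
apply F[0]=-20.000 → step 1: x=-0.002, v=-0.227, θ₁=0.168, ω₁=0.859, θ₂=0.143, ω₂=-0.006
apply F[1]=-1.266 → step 2: x=-0.007, v=-0.266, θ₁=0.187, ω₁=1.119, θ₂=0.143, ω₂=-0.018
apply F[2]=+12.378 → step 3: x=-0.012, v=-0.171, θ₁=0.208, ω₁=0.968, θ₂=0.142, ω₂=-0.040
apply F[3]=+18.293 → step 4: x=-0.013, v=-0.021, θ₁=0.224, ω₁=0.665, θ₂=0.141, ω₂=-0.072
apply F[4]=+20.000 → step 5: x=-0.012, v=0.143, θ₁=0.234, ω₁=0.335, θ₂=0.139, ω₂=-0.111
apply F[5]=+20.000 → step 6: x=-0.008, v=0.306, θ₁=0.238, ω₁=0.021, θ₂=0.137, ω₂=-0.154
apply F[6]=+20.000 → step 7: x=-0.000, v=0.468, θ₁=0.235, ω₁=-0.290, θ₂=0.133, ω₂=-0.199
apply F[7]=+18.779 → step 8: x=0.011, v=0.620, θ₁=0.227, ω₁=-0.573, θ₂=0.129, ω₂=-0.242
apply F[8]=+15.777 → step 9: x=0.025, v=0.744, θ₁=0.213, ω₁=-0.781, θ₂=0.123, ω₂=-0.281
apply F[9]=+12.749 → step 10: x=0.040, v=0.842, θ₁=0.196, ω₁=-0.919, θ₂=0.117, ω₂=-0.315
apply F[10]=+9.939 → step 11: x=0.058, v=0.914, θ₁=0.177, ω₁=-0.995, θ₂=0.111, ω₂=-0.343
apply F[11]=+7.514 → step 12: x=0.077, v=0.965, θ₁=0.157, ω₁=-1.023, θ₂=0.104, ω₂=-0.366
apply F[12]=+5.532 → step 13: x=0.096, v=0.999, θ₁=0.137, ω₁=-1.016, θ₂=0.096, ω₂=-0.383
apply F[13]=+3.959 → step 14: x=0.117, v=1.020, θ₁=0.117, ω₁=-0.987, θ₂=0.088, ω₂=-0.396
apply F[14]=+2.712 → step 15: x=0.137, v=1.031, θ₁=0.097, ω₁=-0.943, θ₂=0.080, ω₂=-0.404
Max |angle| over trajectory = 0.238 rad = 13.6°.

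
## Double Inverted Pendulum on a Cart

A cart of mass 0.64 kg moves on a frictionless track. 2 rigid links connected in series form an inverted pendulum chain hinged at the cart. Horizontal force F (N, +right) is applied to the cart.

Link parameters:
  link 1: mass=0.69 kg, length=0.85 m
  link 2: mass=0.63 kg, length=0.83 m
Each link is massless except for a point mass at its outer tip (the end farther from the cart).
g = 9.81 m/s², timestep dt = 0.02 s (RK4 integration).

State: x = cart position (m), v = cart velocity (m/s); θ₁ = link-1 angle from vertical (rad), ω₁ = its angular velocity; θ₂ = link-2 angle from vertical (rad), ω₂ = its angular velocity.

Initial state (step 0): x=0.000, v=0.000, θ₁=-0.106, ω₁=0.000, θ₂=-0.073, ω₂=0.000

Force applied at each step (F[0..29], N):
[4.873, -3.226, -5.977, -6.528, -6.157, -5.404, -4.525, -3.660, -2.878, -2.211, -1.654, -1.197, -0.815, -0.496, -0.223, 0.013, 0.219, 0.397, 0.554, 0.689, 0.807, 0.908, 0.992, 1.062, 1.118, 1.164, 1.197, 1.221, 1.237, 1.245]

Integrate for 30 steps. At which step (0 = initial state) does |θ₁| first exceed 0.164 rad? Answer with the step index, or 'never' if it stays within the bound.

Answer: never

Derivation:
apply F[0]=+4.873 → step 1: x=0.002, v=0.191, θ₁=-0.109, ω₁=-0.254, θ₂=-0.073, ω₂=0.014
apply F[1]=-3.226 → step 2: x=0.005, v=0.135, θ₁=-0.113, ω₁=-0.223, θ₂=-0.072, ω₂=0.031
apply F[2]=-5.977 → step 3: x=0.006, v=-0.002, θ₁=-0.117, ω₁=-0.099, θ₂=-0.072, ω₂=0.052
apply F[3]=-6.528 → step 4: x=0.005, v=-0.155, θ₁=-0.117, ω₁=0.042, θ₂=-0.070, ω₂=0.075
apply F[4]=-6.157 → step 5: x=0.000, v=-0.297, θ₁=-0.115, ω₁=0.171, θ₂=-0.069, ω₂=0.097
apply F[5]=-5.404 → step 6: x=-0.007, v=-0.417, θ₁=-0.111, ω₁=0.276, θ₂=-0.066, ω₂=0.119
apply F[6]=-4.525 → step 7: x=-0.016, v=-0.514, θ₁=-0.104, ω₁=0.354, θ₂=-0.064, ω₂=0.139
apply F[7]=-3.660 → step 8: x=-0.027, v=-0.587, θ₁=-0.097, ω₁=0.409, θ₂=-0.061, ω₂=0.156
apply F[8]=-2.878 → step 9: x=-0.039, v=-0.639, θ₁=-0.088, ω₁=0.442, θ₂=-0.058, ω₂=0.171
apply F[9]=-2.211 → step 10: x=-0.052, v=-0.675, θ₁=-0.079, ω₁=0.459, θ₂=-0.054, ω₂=0.184
apply F[10]=-1.654 → step 11: x=-0.066, v=-0.697, θ₁=-0.070, ω₁=0.463, θ₂=-0.050, ω₂=0.194
apply F[11]=-1.197 → step 12: x=-0.080, v=-0.708, θ₁=-0.061, ω₁=0.457, θ₂=-0.046, ω₂=0.201
apply F[12]=-0.815 → step 13: x=-0.094, v=-0.712, θ₁=-0.052, ω₁=0.446, θ₂=-0.042, ω₂=0.206
apply F[13]=-0.496 → step 14: x=-0.109, v=-0.708, θ₁=-0.043, ω₁=0.430, θ₂=-0.038, ω₂=0.210
apply F[14]=-0.223 → step 15: x=-0.123, v=-0.700, θ₁=-0.035, ω₁=0.410, θ₂=-0.034, ω₂=0.211
apply F[15]=+0.013 → step 16: x=-0.136, v=-0.687, θ₁=-0.027, ω₁=0.389, θ₂=-0.030, ω₂=0.210
apply F[16]=+0.219 → step 17: x=-0.150, v=-0.671, θ₁=-0.019, ω₁=0.366, θ₂=-0.025, ω₂=0.208
apply F[17]=+0.397 → step 18: x=-0.163, v=-0.653, θ₁=-0.012, ω₁=0.342, θ₂=-0.021, ω₂=0.205
apply F[18]=+0.554 → step 19: x=-0.176, v=-0.632, θ₁=-0.005, ω₁=0.318, θ₂=-0.017, ω₂=0.200
apply F[19]=+0.689 → step 20: x=-0.189, v=-0.610, θ₁=0.001, ω₁=0.293, θ₂=-0.013, ω₂=0.194
apply F[20]=+0.807 → step 21: x=-0.201, v=-0.586, θ₁=0.006, ω₁=0.269, θ₂=-0.010, ω₂=0.187
apply F[21]=+0.908 → step 22: x=-0.212, v=-0.561, θ₁=0.011, ω₁=0.246, θ₂=-0.006, ω₂=0.180
apply F[22]=+0.992 → step 23: x=-0.223, v=-0.536, θ₁=0.016, ω₁=0.223, θ₂=-0.002, ω₂=0.172
apply F[23]=+1.062 → step 24: x=-0.233, v=-0.510, θ₁=0.020, ω₁=0.201, θ₂=0.001, ω₂=0.163
apply F[24]=+1.118 → step 25: x=-0.243, v=-0.484, θ₁=0.024, ω₁=0.179, θ₂=0.004, ω₂=0.154
apply F[25]=+1.164 → step 26: x=-0.253, v=-0.458, θ₁=0.028, ω₁=0.159, θ₂=0.007, ω₂=0.145
apply F[26]=+1.197 → step 27: x=-0.262, v=-0.432, θ₁=0.031, ω₁=0.140, θ₂=0.010, ω₂=0.136
apply F[27]=+1.221 → step 28: x=-0.270, v=-0.407, θ₁=0.033, ω₁=0.122, θ₂=0.013, ω₂=0.126
apply F[28]=+1.237 → step 29: x=-0.278, v=-0.382, θ₁=0.035, ω₁=0.105, θ₂=0.015, ω₂=0.117
apply F[29]=+1.245 → step 30: x=-0.285, v=-0.358, θ₁=0.037, ω₁=0.090, θ₂=0.017, ω₂=0.108
max |θ₁| = 0.117 ≤ 0.164 over all 31 states.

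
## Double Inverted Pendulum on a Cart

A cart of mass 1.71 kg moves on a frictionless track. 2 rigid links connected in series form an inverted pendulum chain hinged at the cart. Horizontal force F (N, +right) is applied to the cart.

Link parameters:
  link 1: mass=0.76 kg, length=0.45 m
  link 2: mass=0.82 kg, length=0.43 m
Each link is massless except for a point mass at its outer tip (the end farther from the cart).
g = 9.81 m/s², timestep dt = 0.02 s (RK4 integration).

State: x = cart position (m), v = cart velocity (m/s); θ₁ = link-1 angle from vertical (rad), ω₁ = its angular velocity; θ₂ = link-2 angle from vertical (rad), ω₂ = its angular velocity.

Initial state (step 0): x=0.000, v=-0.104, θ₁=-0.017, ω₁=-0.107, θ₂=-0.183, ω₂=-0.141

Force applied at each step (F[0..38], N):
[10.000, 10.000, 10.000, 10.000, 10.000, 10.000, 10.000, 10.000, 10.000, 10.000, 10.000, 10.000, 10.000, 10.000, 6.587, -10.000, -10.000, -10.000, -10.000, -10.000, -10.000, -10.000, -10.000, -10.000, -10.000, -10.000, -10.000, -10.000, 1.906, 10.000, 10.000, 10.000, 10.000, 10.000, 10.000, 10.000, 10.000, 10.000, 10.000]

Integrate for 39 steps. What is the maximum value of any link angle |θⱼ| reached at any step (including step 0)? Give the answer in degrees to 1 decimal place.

Answer: 227.6°

Derivation:
apply F[0]=+10.000 → step 1: x=-0.001, v=0.016, θ₁=-0.021, ω₁=-0.309, θ₂=-0.187, ω₂=-0.291
apply F[1]=+10.000 → step 2: x=0.001, v=0.137, θ₁=-0.029, ω₁=-0.517, θ₂=-0.195, ω₂=-0.439
apply F[2]=+10.000 → step 3: x=0.005, v=0.260, θ₁=-0.042, ω₁=-0.735, θ₂=-0.205, ω₂=-0.583
apply F[3]=+10.000 → step 4: x=0.011, v=0.385, θ₁=-0.059, ω₁=-0.968, θ₂=-0.218, ω₂=-0.720
apply F[4]=+10.000 → step 5: x=0.020, v=0.513, θ₁=-0.081, ω₁=-1.221, θ₂=-0.234, ω₂=-0.847
apply F[5]=+10.000 → step 6: x=0.032, v=0.644, θ₁=-0.108, ω₁=-1.496, θ₂=-0.252, ω₂=-0.961
apply F[6]=+10.000 → step 7: x=0.046, v=0.778, θ₁=-0.141, ω₁=-1.798, θ₂=-0.272, ω₂=-1.058
apply F[7]=+10.000 → step 8: x=0.063, v=0.914, θ₁=-0.180, ω₁=-2.129, θ₂=-0.294, ω₂=-1.135
apply F[8]=+10.000 → step 9: x=0.082, v=1.051, θ₁=-0.226, ω₁=-2.490, θ₂=-0.317, ω₂=-1.189
apply F[9]=+10.000 → step 10: x=0.105, v=1.187, θ₁=-0.280, ω₁=-2.878, θ₂=-0.341, ω₂=-1.221
apply F[10]=+10.000 → step 11: x=0.130, v=1.319, θ₁=-0.341, ω₁=-3.285, θ₂=-0.366, ω₂=-1.233
apply F[11]=+10.000 → step 12: x=0.157, v=1.443, θ₁=-0.411, ω₁=-3.700, θ₂=-0.391, ω₂=-1.234
apply F[12]=+10.000 → step 13: x=0.187, v=1.553, θ₁=-0.489, ω₁=-4.108, θ₂=-0.415, ω₂=-1.238
apply F[13]=+10.000 → step 14: x=0.219, v=1.646, θ₁=-0.575, ω₁=-4.493, θ₂=-0.440, ω₂=-1.264
apply F[14]=+6.587 → step 15: x=0.253, v=1.688, θ₁=-0.668, ω₁=-4.794, θ₂=-0.466, ω₂=-1.317
apply F[15]=-10.000 → step 16: x=0.285, v=1.574, θ₁=-0.765, ω₁=-4.887, θ₂=-0.492, ω₂=-1.312
apply F[16]=-10.000 → step 17: x=0.316, v=1.454, θ₁=-0.864, ω₁=-5.012, θ₂=-0.519, ω₂=-1.320
apply F[17]=-10.000 → step 18: x=0.344, v=1.325, θ₁=-0.966, ω₁=-5.163, θ₂=-0.545, ω₂=-1.349
apply F[18]=-10.000 → step 19: x=0.369, v=1.186, θ₁=-1.071, ω₁=-5.337, θ₂=-0.573, ω₂=-1.410
apply F[19]=-10.000 → step 20: x=0.391, v=1.035, θ₁=-1.179, ω₁=-5.531, θ₂=-0.602, ω₂=-1.512
apply F[20]=-10.000 → step 21: x=0.410, v=0.870, θ₁=-1.292, ω₁=-5.746, θ₂=-0.634, ω₂=-1.666
apply F[21]=-10.000 → step 22: x=0.426, v=0.690, θ₁=-1.409, ω₁=-5.981, θ₂=-0.669, ω₂=-1.884
apply F[22]=-10.000 → step 23: x=0.438, v=0.493, θ₁=-1.531, ω₁=-6.238, θ₂=-0.709, ω₂=-2.180
apply F[23]=-10.000 → step 24: x=0.445, v=0.278, θ₁=-1.659, ω₁=-6.518, θ₂=-0.757, ω₂=-2.570
apply F[24]=-10.000 → step 25: x=0.449, v=0.044, θ₁=-1.792, ω₁=-6.819, θ₂=-0.813, ω₂=-3.073
apply F[25]=-10.000 → step 26: x=0.447, v=-0.211, θ₁=-1.932, ω₁=-7.135, θ₂=-0.881, ω₂=-3.714
apply F[26]=-10.000 → step 27: x=0.440, v=-0.486, θ₁=-2.078, ω₁=-7.452, θ₂=-0.963, ω₂=-4.520
apply F[27]=-10.000 → step 28: x=0.427, v=-0.778, θ₁=-2.230, ω₁=-7.741, θ₂=-1.063, ω₂=-5.520
apply F[28]=+1.906 → step 29: x=0.410, v=-0.967, θ₁=-2.385, ω₁=-7.732, θ₂=-1.187, ω₂=-6.908
apply F[29]=+10.000 → step 30: x=0.390, v=-1.061, θ₁=-2.536, ω₁=-7.320, θ₂=-1.341, ω₂=-8.545
apply F[30]=+10.000 → step 31: x=0.368, v=-1.122, θ₁=-2.675, ω₁=-6.528, θ₂=-1.529, ω₂=-10.233
apply F[31]=+10.000 → step 32: x=0.345, v=-1.150, θ₁=-2.794, ω₁=-5.283, θ₂=-1.751, ω₂=-11.947
apply F[32]=+10.000 → step 33: x=0.322, v=-1.157, θ₁=-2.883, ω₁=-3.575, θ₂=-2.007, ω₂=-13.757
apply F[33]=+10.000 → step 34: x=0.299, v=-1.173, θ₁=-2.934, ω₁=-1.472, θ₂=-2.303, ω₂=-15.855
apply F[34]=+10.000 → step 35: x=0.274, v=-1.257, θ₁=-2.942, ω₁=0.565, θ₂=-2.644, ω₂=-18.182
apply F[35]=+10.000 → step 36: x=0.247, v=-1.461, θ₁=-2.924, ω₁=0.763, θ₂=-3.020, ω₂=-18.970
apply F[36]=+10.000 → step 37: x=0.216, v=-1.635, θ₁=-2.929, ω₁=-1.471, θ₂=-3.383, ω₂=-17.114
apply F[37]=+10.000 → step 38: x=0.183, v=-1.676, θ₁=-2.985, ω₁=-4.012, θ₂=-3.701, ω₂=-14.722
apply F[38]=+10.000 → step 39: x=0.150, v=-1.625, θ₁=-3.086, ω₁=-6.037, θ₂=-3.973, ω₂=-12.476
Max |angle| over trajectory = 3.973 rad = 227.6°.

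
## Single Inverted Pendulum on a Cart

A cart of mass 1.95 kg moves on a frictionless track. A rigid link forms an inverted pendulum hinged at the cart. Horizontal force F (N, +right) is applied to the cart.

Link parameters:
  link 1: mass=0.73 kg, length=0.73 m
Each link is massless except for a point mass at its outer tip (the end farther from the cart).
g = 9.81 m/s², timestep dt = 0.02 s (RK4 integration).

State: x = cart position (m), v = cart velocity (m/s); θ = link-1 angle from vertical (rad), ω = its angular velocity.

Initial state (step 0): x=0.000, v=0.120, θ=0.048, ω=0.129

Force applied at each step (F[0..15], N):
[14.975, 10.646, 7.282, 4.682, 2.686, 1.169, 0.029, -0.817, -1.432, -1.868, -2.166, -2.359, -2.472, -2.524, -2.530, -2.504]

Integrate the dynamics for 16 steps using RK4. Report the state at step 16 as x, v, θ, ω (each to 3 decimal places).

Answer: x=0.139, v=0.343, θ=-0.032, ω=-0.139

Derivation:
apply F[0]=+14.975 → step 1: x=0.004, v=0.270, θ=0.049, ω=-0.063
apply F[1]=+10.646 → step 2: x=0.010, v=0.376, θ=0.046, ω=-0.195
apply F[2]=+7.282 → step 3: x=0.019, v=0.447, θ=0.041, ω=-0.281
apply F[3]=+4.682 → step 4: x=0.028, v=0.492, θ=0.035, ω=-0.332
apply F[4]=+2.686 → step 5: x=0.038, v=0.517, θ=0.028, ω=-0.358
apply F[5]=+1.169 → step 6: x=0.049, v=0.528, θ=0.021, ω=-0.366
apply F[6]=+0.029 → step 7: x=0.059, v=0.527, θ=0.014, ω=-0.360
apply F[7]=-0.817 → step 8: x=0.069, v=0.517, θ=0.007, ω=-0.344
apply F[8]=-1.432 → step 9: x=0.080, v=0.503, θ=0.000, ω=-0.323
apply F[9]=-1.868 → step 10: x=0.090, v=0.484, θ=-0.006, ω=-0.298
apply F[10]=-2.166 → step 11: x=0.099, v=0.462, θ=-0.012, ω=-0.271
apply F[11]=-2.359 → step 12: x=0.108, v=0.439, θ=-0.017, ω=-0.243
apply F[12]=-2.472 → step 13: x=0.117, v=0.415, θ=-0.021, ω=-0.215
apply F[13]=-2.524 → step 14: x=0.125, v=0.391, θ=-0.026, ω=-0.188
apply F[14]=-2.530 → step 15: x=0.132, v=0.367, θ=-0.029, ω=-0.163
apply F[15]=-2.504 → step 16: x=0.139, v=0.343, θ=-0.032, ω=-0.139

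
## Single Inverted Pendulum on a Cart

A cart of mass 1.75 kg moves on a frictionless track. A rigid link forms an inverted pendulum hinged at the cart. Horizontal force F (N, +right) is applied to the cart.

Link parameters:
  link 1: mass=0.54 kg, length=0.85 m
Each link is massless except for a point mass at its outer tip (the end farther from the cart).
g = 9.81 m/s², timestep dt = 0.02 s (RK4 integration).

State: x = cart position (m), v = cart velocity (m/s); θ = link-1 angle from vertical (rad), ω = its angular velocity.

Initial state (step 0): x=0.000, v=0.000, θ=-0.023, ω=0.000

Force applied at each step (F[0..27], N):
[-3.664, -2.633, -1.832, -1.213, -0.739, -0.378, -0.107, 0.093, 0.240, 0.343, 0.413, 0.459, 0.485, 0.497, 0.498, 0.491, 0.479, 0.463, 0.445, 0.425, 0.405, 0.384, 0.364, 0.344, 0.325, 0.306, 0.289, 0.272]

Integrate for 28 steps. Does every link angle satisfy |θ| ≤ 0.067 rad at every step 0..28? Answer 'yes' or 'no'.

Answer: yes

Derivation:
apply F[0]=-3.664 → step 1: x=-0.000, v=-0.040, θ=-0.023, ω=0.042
apply F[1]=-2.633 → step 2: x=-0.002, v=-0.069, θ=-0.021, ω=0.071
apply F[2]=-1.832 → step 3: x=-0.003, v=-0.089, θ=-0.020, ω=0.089
apply F[3]=-1.213 → step 4: x=-0.005, v=-0.102, θ=-0.018, ω=0.100
apply F[4]=-0.739 → step 5: x=-0.007, v=-0.109, θ=-0.016, ω=0.105
apply F[5]=-0.378 → step 6: x=-0.009, v=-0.112, θ=-0.014, ω=0.105
apply F[6]=-0.107 → step 7: x=-0.012, v=-0.113, θ=-0.012, ω=0.103
apply F[7]=+0.093 → step 8: x=-0.014, v=-0.111, θ=-0.010, ω=0.099
apply F[8]=+0.240 → step 9: x=-0.016, v=-0.108, θ=-0.008, ω=0.093
apply F[9]=+0.343 → step 10: x=-0.018, v=-0.104, θ=-0.006, ω=0.086
apply F[10]=+0.413 → step 11: x=-0.020, v=-0.099, θ=-0.004, ω=0.079
apply F[11]=+0.459 → step 12: x=-0.022, v=-0.093, θ=-0.003, ω=0.072
apply F[12]=+0.485 → step 13: x=-0.024, v=-0.087, θ=-0.001, ω=0.064
apply F[13]=+0.497 → step 14: x=-0.026, v=-0.082, θ=-0.000, ω=0.058
apply F[14]=+0.498 → step 15: x=-0.027, v=-0.076, θ=0.001, ω=0.051
apply F[15]=+0.491 → step 16: x=-0.029, v=-0.071, θ=0.002, ω=0.045
apply F[16]=+0.479 → step 17: x=-0.030, v=-0.065, θ=0.003, ω=0.039
apply F[17]=+0.463 → step 18: x=-0.031, v=-0.060, θ=0.003, ω=0.034
apply F[18]=+0.445 → step 19: x=-0.032, v=-0.055, θ=0.004, ω=0.029
apply F[19]=+0.425 → step 20: x=-0.033, v=-0.051, θ=0.004, ω=0.024
apply F[20]=+0.405 → step 21: x=-0.034, v=-0.046, θ=0.005, ω=0.020
apply F[21]=+0.384 → step 22: x=-0.035, v=-0.042, θ=0.005, ω=0.017
apply F[22]=+0.364 → step 23: x=-0.036, v=-0.038, θ=0.006, ω=0.013
apply F[23]=+0.344 → step 24: x=-0.037, v=-0.035, θ=0.006, ω=0.011
apply F[24]=+0.325 → step 25: x=-0.037, v=-0.031, θ=0.006, ω=0.008
apply F[25]=+0.306 → step 26: x=-0.038, v=-0.028, θ=0.006, ω=0.006
apply F[26]=+0.289 → step 27: x=-0.039, v=-0.025, θ=0.006, ω=0.004
apply F[27]=+0.272 → step 28: x=-0.039, v=-0.023, θ=0.006, ω=0.002
Max |angle| over trajectory = 0.023 rad; bound = 0.067 → within bound.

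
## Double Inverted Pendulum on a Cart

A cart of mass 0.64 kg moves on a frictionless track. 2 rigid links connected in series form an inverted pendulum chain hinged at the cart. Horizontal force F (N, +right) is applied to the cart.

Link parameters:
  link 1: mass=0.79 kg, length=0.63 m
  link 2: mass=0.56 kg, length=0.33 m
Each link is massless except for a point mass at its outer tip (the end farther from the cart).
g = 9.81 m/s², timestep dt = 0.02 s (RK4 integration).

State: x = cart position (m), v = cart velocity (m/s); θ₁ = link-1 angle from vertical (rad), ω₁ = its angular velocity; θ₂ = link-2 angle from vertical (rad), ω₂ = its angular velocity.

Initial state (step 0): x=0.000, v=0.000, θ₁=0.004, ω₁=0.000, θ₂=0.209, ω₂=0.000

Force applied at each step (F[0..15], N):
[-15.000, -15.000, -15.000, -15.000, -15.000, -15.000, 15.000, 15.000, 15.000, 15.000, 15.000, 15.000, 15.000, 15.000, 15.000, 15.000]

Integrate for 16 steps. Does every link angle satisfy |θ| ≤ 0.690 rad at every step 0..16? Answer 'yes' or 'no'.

apply F[0]=-15.000 → step 1: x=-0.005, v=-0.471, θ₁=0.011, ω₁=0.709, θ₂=0.211, ω₂=0.194
apply F[1]=-15.000 → step 2: x=-0.019, v=-0.947, θ₁=0.032, ω₁=1.435, θ₂=0.217, ω₂=0.360
apply F[2]=-15.000 → step 3: x=-0.043, v=-1.429, θ₁=0.069, ω₁=2.190, θ₂=0.225, ω₂=0.473
apply F[3]=-15.000 → step 4: x=-0.076, v=-1.909, θ₁=0.120, ω₁=2.968, θ₂=0.235, ω₂=0.520
apply F[4]=-15.000 → step 5: x=-0.119, v=-2.371, θ₁=0.187, ω₁=3.741, θ₂=0.245, ω₂=0.513
apply F[5]=-15.000 → step 6: x=-0.171, v=-2.784, θ₁=0.269, ω₁=4.452, θ₂=0.256, ω₂=0.503
apply F[6]=+15.000 → step 7: x=-0.222, v=-2.374, θ₁=0.353, ω₁=3.935, θ₂=0.265, ω₂=0.476
apply F[7]=+15.000 → step 8: x=-0.266, v=-2.018, θ₁=0.428, ω₁=3.550, θ₂=0.274, ω₂=0.388
apply F[8]=+15.000 → step 9: x=-0.303, v=-1.705, θ₁=0.496, ω₁=3.276, θ₂=0.280, ω₂=0.231
apply F[9]=+15.000 → step 10: x=-0.334, v=-1.423, θ₁=0.559, ω₁=3.094, θ₂=0.283, ω₂=0.009
apply F[10]=+15.000 → step 11: x=-0.360, v=-1.164, θ₁=0.620, ω₁=2.984, θ₂=0.280, ω₂=-0.272
apply F[11]=+15.000 → step 12: x=-0.381, v=-0.921, θ₁=0.679, ω₁=2.932, θ₂=0.272, ω₂=-0.605
apply F[12]=+15.000 → step 13: x=-0.397, v=-0.686, θ₁=0.738, ω₁=2.924, θ₂=0.256, ω₂=-0.983
apply F[13]=+15.000 → step 14: x=-0.408, v=-0.454, θ₁=0.796, ω₁=2.950, θ₂=0.232, ω₂=-1.401
apply F[14]=+15.000 → step 15: x=-0.415, v=-0.220, θ₁=0.856, ω₁=3.002, θ₂=0.200, ω₂=-1.850
apply F[15]=+15.000 → step 16: x=-0.417, v=0.018, θ₁=0.917, ω₁=3.070, θ₂=0.158, ω₂=-2.325
Max |angle| over trajectory = 0.917 rad; bound = 0.690 → exceeded.

Answer: no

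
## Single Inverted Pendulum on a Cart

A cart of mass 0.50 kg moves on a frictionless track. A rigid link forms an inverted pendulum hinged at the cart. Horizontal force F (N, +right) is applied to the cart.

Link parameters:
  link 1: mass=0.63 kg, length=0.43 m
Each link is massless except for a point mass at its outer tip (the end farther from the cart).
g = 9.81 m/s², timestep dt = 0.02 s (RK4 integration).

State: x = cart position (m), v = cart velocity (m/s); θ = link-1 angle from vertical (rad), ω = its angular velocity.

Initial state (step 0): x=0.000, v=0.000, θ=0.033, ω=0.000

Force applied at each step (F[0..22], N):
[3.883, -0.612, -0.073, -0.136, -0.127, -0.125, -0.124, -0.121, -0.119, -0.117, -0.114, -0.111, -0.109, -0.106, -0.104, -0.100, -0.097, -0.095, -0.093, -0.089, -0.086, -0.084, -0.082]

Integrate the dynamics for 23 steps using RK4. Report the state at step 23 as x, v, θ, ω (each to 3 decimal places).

Answer: x=0.027, v=0.019, θ=-0.006, ω=-0.002

Derivation:
apply F[0]=+3.883 → step 1: x=0.001, v=0.147, θ=0.030, ω=-0.328
apply F[1]=-0.612 → step 2: x=0.004, v=0.116, θ=0.024, ω=-0.243
apply F[2]=-0.073 → step 3: x=0.006, v=0.108, θ=0.019, ω=-0.214
apply F[3]=-0.136 → step 4: x=0.008, v=0.098, θ=0.015, ω=-0.184
apply F[4]=-0.127 → step 5: x=0.010, v=0.090, θ=0.012, ω=-0.158
apply F[5]=-0.125 → step 6: x=0.012, v=0.082, θ=0.009, ω=-0.135
apply F[6]=-0.124 → step 7: x=0.014, v=0.075, θ=0.007, ω=-0.116
apply F[7]=-0.121 → step 8: x=0.015, v=0.069, θ=0.005, ω=-0.099
apply F[8]=-0.119 → step 9: x=0.016, v=0.063, θ=0.003, ω=-0.084
apply F[9]=-0.117 → step 10: x=0.018, v=0.058, θ=0.001, ω=-0.071
apply F[10]=-0.114 → step 11: x=0.019, v=0.054, θ=-0.000, ω=-0.060
apply F[11]=-0.111 → step 12: x=0.020, v=0.049, θ=-0.001, ω=-0.050
apply F[12]=-0.109 → step 13: x=0.021, v=0.045, θ=-0.002, ω=-0.042
apply F[13]=-0.106 → step 14: x=0.022, v=0.042, θ=-0.003, ω=-0.035
apply F[14]=-0.104 → step 15: x=0.022, v=0.038, θ=-0.004, ω=-0.028
apply F[15]=-0.100 → step 16: x=0.023, v=0.035, θ=-0.004, ω=-0.023
apply F[16]=-0.097 → step 17: x=0.024, v=0.033, θ=-0.005, ω=-0.019
apply F[17]=-0.095 → step 18: x=0.024, v=0.030, θ=-0.005, ω=-0.015
apply F[18]=-0.093 → step 19: x=0.025, v=0.027, θ=-0.005, ω=-0.011
apply F[19]=-0.089 → step 20: x=0.025, v=0.025, θ=-0.005, ω=-0.008
apply F[20]=-0.086 → step 21: x=0.026, v=0.023, θ=-0.005, ω=-0.006
apply F[21]=-0.084 → step 22: x=0.026, v=0.021, θ=-0.006, ω=-0.003
apply F[22]=-0.082 → step 23: x=0.027, v=0.019, θ=-0.006, ω=-0.002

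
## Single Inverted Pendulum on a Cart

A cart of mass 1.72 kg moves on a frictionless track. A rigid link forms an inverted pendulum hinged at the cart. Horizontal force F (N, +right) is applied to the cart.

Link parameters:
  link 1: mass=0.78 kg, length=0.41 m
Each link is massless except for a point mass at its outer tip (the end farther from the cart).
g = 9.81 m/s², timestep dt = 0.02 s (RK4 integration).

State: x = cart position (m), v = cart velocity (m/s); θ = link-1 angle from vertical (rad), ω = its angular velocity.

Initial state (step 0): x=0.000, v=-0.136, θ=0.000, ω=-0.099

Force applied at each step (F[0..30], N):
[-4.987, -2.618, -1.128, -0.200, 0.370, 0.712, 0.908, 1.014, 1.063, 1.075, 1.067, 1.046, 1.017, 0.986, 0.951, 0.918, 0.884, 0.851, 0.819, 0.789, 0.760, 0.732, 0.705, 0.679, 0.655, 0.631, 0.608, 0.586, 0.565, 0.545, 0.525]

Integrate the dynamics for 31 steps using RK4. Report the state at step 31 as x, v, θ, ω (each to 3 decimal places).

apply F[0]=-4.987 → step 1: x=-0.003, v=-0.194, θ=-0.001, ω=0.042
apply F[1]=-2.618 → step 2: x=-0.007, v=-0.224, θ=0.001, ω=0.116
apply F[2]=-1.128 → step 3: x=-0.012, v=-0.238, θ=0.004, ω=0.150
apply F[3]=-0.200 → step 4: x=-0.017, v=-0.241, θ=0.007, ω=0.159
apply F[4]=+0.370 → step 5: x=-0.022, v=-0.237, θ=0.010, ω=0.155
apply F[5]=+0.712 → step 6: x=-0.026, v=-0.230, θ=0.013, ω=0.142
apply F[6]=+0.908 → step 7: x=-0.031, v=-0.220, θ=0.016, ω=0.126
apply F[7]=+1.014 → step 8: x=-0.035, v=-0.210, θ=0.018, ω=0.109
apply F[8]=+1.063 → step 9: x=-0.039, v=-0.199, θ=0.020, ω=0.092
apply F[9]=+1.075 → step 10: x=-0.043, v=-0.189, θ=0.022, ω=0.076
apply F[10]=+1.067 → step 11: x=-0.047, v=-0.178, θ=0.023, ω=0.062
apply F[11]=+1.046 → step 12: x=-0.050, v=-0.168, θ=0.024, ω=0.048
apply F[12]=+1.017 → step 13: x=-0.054, v=-0.159, θ=0.025, ω=0.037
apply F[13]=+0.986 → step 14: x=-0.057, v=-0.149, θ=0.026, ω=0.026
apply F[14]=+0.951 → step 15: x=-0.059, v=-0.141, θ=0.026, ω=0.017
apply F[15]=+0.918 → step 16: x=-0.062, v=-0.132, θ=0.026, ω=0.009
apply F[16]=+0.884 → step 17: x=-0.065, v=-0.124, θ=0.026, ω=0.003
apply F[17]=+0.851 → step 18: x=-0.067, v=-0.117, θ=0.026, ω=-0.003
apply F[18]=+0.819 → step 19: x=-0.069, v=-0.110, θ=0.026, ω=-0.008
apply F[19]=+0.789 → step 20: x=-0.072, v=-0.103, θ=0.026, ω=-0.012
apply F[20]=+0.760 → step 21: x=-0.074, v=-0.096, θ=0.026, ω=-0.016
apply F[21]=+0.732 → step 22: x=-0.075, v=-0.090, θ=0.025, ω=-0.019
apply F[22]=+0.705 → step 23: x=-0.077, v=-0.084, θ=0.025, ω=-0.021
apply F[23]=+0.679 → step 24: x=-0.079, v=-0.078, θ=0.025, ω=-0.023
apply F[24]=+0.655 → step 25: x=-0.080, v=-0.073, θ=0.024, ω=-0.025
apply F[25]=+0.631 → step 26: x=-0.082, v=-0.068, θ=0.024, ω=-0.026
apply F[26]=+0.608 → step 27: x=-0.083, v=-0.063, θ=0.023, ω=-0.027
apply F[27]=+0.586 → step 28: x=-0.084, v=-0.058, θ=0.023, ω=-0.028
apply F[28]=+0.565 → step 29: x=-0.085, v=-0.053, θ=0.022, ω=-0.028
apply F[29]=+0.545 → step 30: x=-0.086, v=-0.049, θ=0.021, ω=-0.029
apply F[30]=+0.525 → step 31: x=-0.087, v=-0.045, θ=0.021, ω=-0.029

Answer: x=-0.087, v=-0.045, θ=0.021, ω=-0.029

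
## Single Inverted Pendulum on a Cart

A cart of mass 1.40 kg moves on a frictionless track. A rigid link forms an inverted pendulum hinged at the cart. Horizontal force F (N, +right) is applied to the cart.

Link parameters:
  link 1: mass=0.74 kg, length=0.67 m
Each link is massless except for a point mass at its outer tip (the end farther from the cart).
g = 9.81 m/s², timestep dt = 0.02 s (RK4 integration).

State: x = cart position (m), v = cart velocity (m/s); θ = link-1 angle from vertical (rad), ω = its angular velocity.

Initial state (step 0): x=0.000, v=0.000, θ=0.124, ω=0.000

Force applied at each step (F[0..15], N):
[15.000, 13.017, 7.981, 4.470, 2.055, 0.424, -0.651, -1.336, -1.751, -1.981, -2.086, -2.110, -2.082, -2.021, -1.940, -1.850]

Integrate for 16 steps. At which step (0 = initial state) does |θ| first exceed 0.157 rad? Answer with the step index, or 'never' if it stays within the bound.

Answer: never

Derivation:
apply F[0]=+15.000 → step 1: x=0.002, v=0.200, θ=0.121, ω=-0.260
apply F[1]=+13.017 → step 2: x=0.008, v=0.373, θ=0.114, ω=-0.482
apply F[2]=+7.981 → step 3: x=0.016, v=0.475, θ=0.103, ω=-0.602
apply F[3]=+4.470 → step 4: x=0.026, v=0.529, θ=0.091, ω=-0.654
apply F[4]=+2.055 → step 5: x=0.037, v=0.550, θ=0.077, ω=-0.660
apply F[5]=+0.424 → step 6: x=0.048, v=0.549, θ=0.065, ω=-0.638
apply F[6]=-0.651 → step 7: x=0.059, v=0.534, θ=0.052, ω=-0.598
apply F[7]=-1.336 → step 8: x=0.069, v=0.510, θ=0.041, ω=-0.549
apply F[8]=-1.751 → step 9: x=0.079, v=0.481, θ=0.030, ω=-0.496
apply F[9]=-1.981 → step 10: x=0.088, v=0.450, θ=0.021, ω=-0.443
apply F[10]=-2.086 → step 11: x=0.097, v=0.419, θ=0.013, ω=-0.391
apply F[11]=-2.110 → step 12: x=0.105, v=0.388, θ=0.005, ω=-0.342
apply F[12]=-2.082 → step 13: x=0.113, v=0.358, θ=-0.001, ω=-0.297
apply F[13]=-2.021 → step 14: x=0.120, v=0.329, θ=-0.007, ω=-0.255
apply F[14]=-1.940 → step 15: x=0.126, v=0.303, θ=-0.011, ω=-0.218
apply F[15]=-1.850 → step 16: x=0.132, v=0.278, θ=-0.015, ω=-0.185
max |θ| = 0.124 ≤ 0.157 over all 17 states.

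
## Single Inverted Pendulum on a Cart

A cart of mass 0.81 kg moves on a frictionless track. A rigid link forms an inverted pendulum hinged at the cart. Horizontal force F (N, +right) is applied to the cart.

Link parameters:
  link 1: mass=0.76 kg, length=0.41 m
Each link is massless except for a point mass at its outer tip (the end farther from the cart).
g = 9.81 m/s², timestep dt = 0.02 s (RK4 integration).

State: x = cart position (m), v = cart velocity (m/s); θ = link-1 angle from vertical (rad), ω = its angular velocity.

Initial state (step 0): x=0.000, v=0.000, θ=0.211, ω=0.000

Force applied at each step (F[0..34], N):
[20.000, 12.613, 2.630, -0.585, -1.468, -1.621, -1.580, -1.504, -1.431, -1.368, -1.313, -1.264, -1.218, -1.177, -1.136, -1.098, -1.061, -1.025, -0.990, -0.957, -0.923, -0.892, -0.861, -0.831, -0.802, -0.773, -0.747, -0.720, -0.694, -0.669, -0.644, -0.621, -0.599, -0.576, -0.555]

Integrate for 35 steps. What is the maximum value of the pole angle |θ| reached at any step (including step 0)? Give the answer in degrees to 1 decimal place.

apply F[0]=+20.000 → step 1: x=0.004, v=0.440, θ=0.202, ω=-0.950
apply F[1]=+12.613 → step 2: x=0.016, v=0.710, θ=0.177, ω=-1.507
apply F[2]=+2.630 → step 3: x=0.030, v=0.748, θ=0.147, ω=-1.521
apply F[3]=-0.585 → step 4: x=0.045, v=0.712, θ=0.118, ω=-1.371
apply F[4]=-1.468 → step 5: x=0.059, v=0.658, θ=0.092, ω=-1.191
apply F[5]=-1.621 → step 6: x=0.071, v=0.604, θ=0.070, ω=-1.022
apply F[6]=-1.580 → step 7: x=0.083, v=0.555, θ=0.051, ω=-0.872
apply F[7]=-1.504 → step 8: x=0.094, v=0.510, θ=0.035, ω=-0.743
apply F[8]=-1.431 → step 9: x=0.103, v=0.470, θ=0.021, ω=-0.631
apply F[9]=-1.368 → step 10: x=0.112, v=0.433, θ=0.010, ω=-0.534
apply F[10]=-1.313 → step 11: x=0.121, v=0.400, θ=-0.000, ω=-0.451
apply F[11]=-1.264 → step 12: x=0.128, v=0.370, θ=-0.008, ω=-0.379
apply F[12]=-1.218 → step 13: x=0.136, v=0.342, θ=-0.015, ω=-0.317
apply F[13]=-1.177 → step 14: x=0.142, v=0.316, θ=-0.021, ω=-0.263
apply F[14]=-1.136 → step 15: x=0.148, v=0.292, θ=-0.026, ω=-0.216
apply F[15]=-1.098 → step 16: x=0.154, v=0.270, θ=-0.030, ω=-0.176
apply F[16]=-1.061 → step 17: x=0.159, v=0.250, θ=-0.033, ω=-0.141
apply F[17]=-1.025 → step 18: x=0.164, v=0.231, θ=-0.035, ω=-0.111
apply F[18]=-0.990 → step 19: x=0.168, v=0.213, θ=-0.037, ω=-0.085
apply F[19]=-0.957 → step 20: x=0.172, v=0.197, θ=-0.039, ω=-0.063
apply F[20]=-0.923 → step 21: x=0.176, v=0.181, θ=-0.040, ω=-0.044
apply F[21]=-0.892 → step 22: x=0.180, v=0.166, θ=-0.041, ω=-0.028
apply F[22]=-0.861 → step 23: x=0.183, v=0.153, θ=-0.041, ω=-0.014
apply F[23]=-0.831 → step 24: x=0.186, v=0.140, θ=-0.041, ω=-0.002
apply F[24]=-0.802 → step 25: x=0.188, v=0.128, θ=-0.041, ω=0.008
apply F[25]=-0.773 → step 26: x=0.191, v=0.116, θ=-0.041, ω=0.016
apply F[26]=-0.747 → step 27: x=0.193, v=0.105, θ=-0.041, ω=0.023
apply F[27]=-0.720 → step 28: x=0.195, v=0.095, θ=-0.040, ω=0.029
apply F[28]=-0.694 → step 29: x=0.197, v=0.085, θ=-0.039, ω=0.034
apply F[29]=-0.669 → step 30: x=0.198, v=0.076, θ=-0.039, ω=0.038
apply F[30]=-0.644 → step 31: x=0.200, v=0.067, θ=-0.038, ω=0.041
apply F[31]=-0.621 → step 32: x=0.201, v=0.058, θ=-0.037, ω=0.044
apply F[32]=-0.599 → step 33: x=0.202, v=0.050, θ=-0.036, ω=0.046
apply F[33]=-0.576 → step 34: x=0.203, v=0.043, θ=-0.035, ω=0.048
apply F[34]=-0.555 → step 35: x=0.204, v=0.035, θ=-0.034, ω=0.049
Max |angle| over trajectory = 0.211 rad = 12.1°.

Answer: 12.1°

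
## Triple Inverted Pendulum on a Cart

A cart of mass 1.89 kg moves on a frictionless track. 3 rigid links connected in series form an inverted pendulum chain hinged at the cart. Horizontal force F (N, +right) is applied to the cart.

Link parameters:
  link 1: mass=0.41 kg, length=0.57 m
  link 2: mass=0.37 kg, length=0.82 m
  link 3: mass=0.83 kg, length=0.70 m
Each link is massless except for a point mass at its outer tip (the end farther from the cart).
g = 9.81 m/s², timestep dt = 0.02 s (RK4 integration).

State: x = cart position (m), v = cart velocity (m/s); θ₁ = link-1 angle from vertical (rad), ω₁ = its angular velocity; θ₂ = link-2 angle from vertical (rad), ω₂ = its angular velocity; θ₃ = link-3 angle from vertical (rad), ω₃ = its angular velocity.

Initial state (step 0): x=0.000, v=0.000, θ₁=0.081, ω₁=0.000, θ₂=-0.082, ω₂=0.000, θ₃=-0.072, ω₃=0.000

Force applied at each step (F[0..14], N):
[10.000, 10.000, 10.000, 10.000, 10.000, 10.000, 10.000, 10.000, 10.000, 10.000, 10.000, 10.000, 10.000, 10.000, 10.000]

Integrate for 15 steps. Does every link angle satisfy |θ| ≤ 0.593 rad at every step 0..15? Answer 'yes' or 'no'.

Answer: yes

Derivation:
apply F[0]=+10.000 → step 1: x=0.001, v=0.093, θ₁=0.081, ω₁=0.021, θ₂=-0.084, ω₂=-0.152, θ₃=-0.072, ω₃=0.009
apply F[1]=+10.000 → step 2: x=0.004, v=0.186, θ₁=0.082, ω₁=0.044, θ₂=-0.088, ω₂=-0.308, θ₃=-0.072, ω₃=0.021
apply F[2]=+10.000 → step 3: x=0.008, v=0.279, θ₁=0.083, ω₁=0.071, θ₂=-0.096, ω₂=-0.472, θ₃=-0.071, ω₃=0.038
apply F[3]=+10.000 → step 4: x=0.015, v=0.371, θ₁=0.085, ω₁=0.105, θ₂=-0.107, ω₂=-0.646, θ₃=-0.070, ω₃=0.063
apply F[4]=+10.000 → step 5: x=0.023, v=0.464, θ₁=0.087, ω₁=0.145, θ₂=-0.122, ω₂=-0.834, θ₃=-0.068, ω₃=0.098
apply F[5]=+10.000 → step 6: x=0.033, v=0.557, θ₁=0.091, ω₁=0.192, θ₂=-0.141, ω₂=-1.037, θ₃=-0.066, ω₃=0.145
apply F[6]=+10.000 → step 7: x=0.046, v=0.651, θ₁=0.095, ω₁=0.244, θ₂=-0.163, ω₂=-1.256, θ₃=-0.063, ω₃=0.205
apply F[7]=+10.000 → step 8: x=0.059, v=0.744, θ₁=0.100, ω₁=0.297, θ₂=-0.191, ω₂=-1.487, θ₃=-0.058, ω₃=0.276
apply F[8]=+10.000 → step 9: x=0.075, v=0.839, θ₁=0.107, ω₁=0.347, θ₂=-0.223, ω₂=-1.727, θ₃=-0.051, ω₃=0.355
apply F[9]=+10.000 → step 10: x=0.093, v=0.933, θ₁=0.114, ω₁=0.385, θ₂=-0.260, ω₂=-1.969, θ₃=-0.044, ω₃=0.438
apply F[10]=+10.000 → step 11: x=0.113, v=1.029, θ₁=0.122, ω₁=0.404, θ₂=-0.302, ω₂=-2.204, θ₃=-0.034, ω₃=0.519
apply F[11]=+10.000 → step 12: x=0.134, v=1.125, θ₁=0.130, ω₁=0.399, θ₂=-0.348, ω₂=-2.427, θ₃=-0.023, ω₃=0.591
apply F[12]=+10.000 → step 13: x=0.158, v=1.223, θ₁=0.138, ω₁=0.367, θ₂=-0.399, ω₂=-2.635, θ₃=-0.010, ω₃=0.649
apply F[13]=+10.000 → step 14: x=0.183, v=1.320, θ₁=0.145, ω₁=0.305, θ₂=-0.453, ω₂=-2.825, θ₃=0.003, ω₃=0.690
apply F[14]=+10.000 → step 15: x=0.210, v=1.419, θ₁=0.150, ω₁=0.214, θ₂=-0.512, ω₂=-2.999, θ₃=0.017, ω₃=0.711
Max |angle| over trajectory = 0.512 rad; bound = 0.593 → within bound.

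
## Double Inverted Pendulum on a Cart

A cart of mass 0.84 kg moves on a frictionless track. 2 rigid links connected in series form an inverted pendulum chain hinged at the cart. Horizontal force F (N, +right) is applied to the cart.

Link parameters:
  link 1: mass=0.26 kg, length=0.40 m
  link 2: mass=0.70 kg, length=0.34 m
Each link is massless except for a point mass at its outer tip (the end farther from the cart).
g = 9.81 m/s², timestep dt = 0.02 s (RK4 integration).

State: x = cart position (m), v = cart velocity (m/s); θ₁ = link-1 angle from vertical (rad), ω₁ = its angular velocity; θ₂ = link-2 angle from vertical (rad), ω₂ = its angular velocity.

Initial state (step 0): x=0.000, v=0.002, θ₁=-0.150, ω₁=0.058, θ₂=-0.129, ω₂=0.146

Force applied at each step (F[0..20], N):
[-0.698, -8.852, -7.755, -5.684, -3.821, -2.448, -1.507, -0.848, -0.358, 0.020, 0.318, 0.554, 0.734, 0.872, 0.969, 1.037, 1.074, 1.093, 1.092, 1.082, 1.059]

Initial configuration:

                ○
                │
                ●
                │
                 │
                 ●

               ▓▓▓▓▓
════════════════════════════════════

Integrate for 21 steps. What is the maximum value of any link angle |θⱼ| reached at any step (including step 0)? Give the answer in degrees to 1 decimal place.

apply F[0]=-0.698 → step 1: x=0.000, v=0.018, θ₁=-0.150, ω₁=-0.084, θ₂=-0.126, ω₂=0.193
apply F[1]=-8.852 → step 2: x=-0.001, v=-0.155, θ₁=-0.149, ω₁=0.232, θ₂=-0.121, ω₂=0.256
apply F[2]=-7.755 → step 3: x=-0.006, v=-0.305, θ₁=-0.142, ω₁=0.491, θ₂=-0.115, ω₂=0.319
apply F[3]=-5.684 → step 4: x=-0.013, v=-0.408, θ₁=-0.130, ω₁=0.648, θ₂=-0.108, ω₂=0.373
apply F[4]=-3.821 → step 5: x=-0.022, v=-0.471, θ₁=-0.117, ω₁=0.719, θ₂=-0.101, ω₂=0.413
apply F[5]=-2.448 → step 6: x=-0.031, v=-0.505, θ₁=-0.102, ω₁=0.733, θ₂=-0.092, ω₂=0.441
apply F[6]=-1.507 → step 7: x=-0.042, v=-0.520, θ₁=-0.088, ω₁=0.715, θ₂=-0.083, ω₂=0.456
apply F[7]=-0.848 → step 8: x=-0.052, v=-0.523, θ₁=-0.074, ω₁=0.679, θ₂=-0.074, ω₂=0.460
apply F[8]=-0.358 → step 9: x=-0.063, v=-0.517, θ₁=-0.061, ω₁=0.634, θ₂=-0.065, ω₂=0.456
apply F[9]=+0.020 → step 10: x=-0.073, v=-0.505, θ₁=-0.048, ω₁=0.584, θ₂=-0.056, ω₂=0.444
apply F[10]=+0.318 → step 11: x=-0.083, v=-0.488, θ₁=-0.037, ω₁=0.531, θ₂=-0.047, ω₂=0.426
apply F[11]=+0.554 → step 12: x=-0.092, v=-0.467, θ₁=-0.027, ω₁=0.479, θ₂=-0.039, ω₂=0.404
apply F[12]=+0.734 → step 13: x=-0.101, v=-0.445, θ₁=-0.018, ω₁=0.427, θ₂=-0.031, ω₂=0.379
apply F[13]=+0.872 → step 14: x=-0.110, v=-0.421, θ₁=-0.010, ω₁=0.377, θ₂=-0.024, ω₂=0.352
apply F[14]=+0.969 → step 15: x=-0.118, v=-0.397, θ₁=-0.003, ω₁=0.330, θ₂=-0.017, ω₂=0.323
apply F[15]=+1.037 → step 16: x=-0.126, v=-0.372, θ₁=0.003, ω₁=0.286, θ₂=-0.011, ω₂=0.294
apply F[16]=+1.074 → step 17: x=-0.133, v=-0.348, θ₁=0.008, ω₁=0.246, θ₂=-0.005, ω₂=0.266
apply F[17]=+1.093 → step 18: x=-0.140, v=-0.324, θ₁=0.013, ω₁=0.210, θ₂=0.000, ω₂=0.238
apply F[18]=+1.092 → step 19: x=-0.146, v=-0.301, θ₁=0.017, ω₁=0.177, θ₂=0.005, ω₂=0.211
apply F[19]=+1.082 → step 20: x=-0.152, v=-0.280, θ₁=0.020, ω₁=0.147, θ₂=0.009, ω₂=0.186
apply F[20]=+1.059 → step 21: x=-0.157, v=-0.259, θ₁=0.023, ω₁=0.121, θ₂=0.012, ω₂=0.162
Max |angle| over trajectory = 0.150 rad = 8.6°.

Answer: 8.6°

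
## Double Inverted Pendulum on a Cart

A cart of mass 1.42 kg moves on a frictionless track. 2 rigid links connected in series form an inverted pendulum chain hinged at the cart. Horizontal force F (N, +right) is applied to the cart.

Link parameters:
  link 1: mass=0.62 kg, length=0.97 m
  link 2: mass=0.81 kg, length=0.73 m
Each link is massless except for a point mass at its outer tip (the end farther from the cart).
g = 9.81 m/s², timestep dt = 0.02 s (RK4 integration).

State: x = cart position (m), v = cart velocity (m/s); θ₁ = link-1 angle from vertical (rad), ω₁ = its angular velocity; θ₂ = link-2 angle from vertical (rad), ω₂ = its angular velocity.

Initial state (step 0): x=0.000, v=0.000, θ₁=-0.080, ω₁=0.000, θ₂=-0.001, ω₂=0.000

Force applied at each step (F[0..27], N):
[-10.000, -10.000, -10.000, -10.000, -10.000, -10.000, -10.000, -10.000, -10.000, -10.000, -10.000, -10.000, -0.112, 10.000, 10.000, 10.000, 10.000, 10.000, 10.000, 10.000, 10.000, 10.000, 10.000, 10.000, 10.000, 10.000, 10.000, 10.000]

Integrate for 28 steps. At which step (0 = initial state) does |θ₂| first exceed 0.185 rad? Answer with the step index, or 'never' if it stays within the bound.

apply F[0]=-10.000 → step 1: x=-0.001, v=-0.125, θ₁=-0.079, ω₁=0.090, θ₂=-0.000, ω₂=0.051
apply F[1]=-10.000 → step 2: x=-0.005, v=-0.249, θ₁=-0.076, ω₁=0.182, θ₂=0.001, ω₂=0.101
apply F[2]=-10.000 → step 3: x=-0.011, v=-0.375, θ₁=-0.072, ω₁=0.275, θ₂=0.004, ω₂=0.150
apply F[3]=-10.000 → step 4: x=-0.020, v=-0.502, θ₁=-0.065, ω₁=0.372, θ₂=0.007, ω₂=0.196
apply F[4]=-10.000 → step 5: x=-0.031, v=-0.631, θ₁=-0.057, ω₁=0.473, θ₂=0.011, ω₂=0.241
apply F[5]=-10.000 → step 6: x=-0.045, v=-0.761, θ₁=-0.046, ω₁=0.580, θ₂=0.017, ω₂=0.281
apply F[6]=-10.000 → step 7: x=-0.062, v=-0.894, θ₁=-0.034, ω₁=0.694, θ₂=0.023, ω₂=0.317
apply F[7]=-10.000 → step 8: x=-0.081, v=-1.030, θ₁=-0.019, ω₁=0.815, θ₂=0.029, ω₂=0.348
apply F[8]=-10.000 → step 9: x=-0.103, v=-1.169, θ₁=-0.001, ω₁=0.946, θ₂=0.036, ω₂=0.373
apply F[9]=-10.000 → step 10: x=-0.128, v=-1.312, θ₁=0.019, ω₁=1.087, θ₂=0.044, ω₂=0.390
apply F[10]=-10.000 → step 11: x=-0.156, v=-1.458, θ₁=0.043, ω₁=1.240, θ₂=0.052, ω₂=0.399
apply F[11]=-10.000 → step 12: x=-0.186, v=-1.607, θ₁=0.069, ω₁=1.405, θ₂=0.060, ω₂=0.399
apply F[12]=-0.112 → step 13: x=-0.218, v=-1.621, θ₁=0.097, ω₁=1.440, θ₂=0.068, ω₂=0.390
apply F[13]=+10.000 → step 14: x=-0.250, v=-1.499, θ₁=0.125, ω₁=1.347, θ₂=0.076, ω₂=0.369
apply F[14]=+10.000 → step 15: x=-0.278, v=-1.383, θ₁=0.151, ω₁=1.270, θ₂=0.083, ω₂=0.336
apply F[15]=+10.000 → step 16: x=-0.305, v=-1.272, θ₁=0.176, ω₁=1.209, θ₂=0.089, ω₂=0.292
apply F[16]=+10.000 → step 17: x=-0.329, v=-1.165, θ₁=0.200, ω₁=1.162, θ₂=0.094, ω₂=0.236
apply F[17]=+10.000 → step 18: x=-0.352, v=-1.063, θ₁=0.223, ω₁=1.130, θ₂=0.098, ω₂=0.169
apply F[18]=+10.000 → step 19: x=-0.372, v=-0.966, θ₁=0.245, ω₁=1.112, θ₂=0.101, ω₂=0.091
apply F[19]=+10.000 → step 20: x=-0.390, v=-0.872, θ₁=0.267, ω₁=1.107, θ₂=0.102, ω₂=0.002
apply F[20]=+10.000 → step 21: x=-0.407, v=-0.781, θ₁=0.290, ω₁=1.116, θ₂=0.101, ω₂=-0.100
apply F[21]=+10.000 → step 22: x=-0.422, v=-0.694, θ₁=0.312, ω₁=1.137, θ₂=0.098, ω₂=-0.213
apply F[22]=+10.000 → step 23: x=-0.435, v=-0.609, θ₁=0.335, ω₁=1.170, θ₂=0.092, ω₂=-0.338
apply F[23]=+10.000 → step 24: x=-0.446, v=-0.526, θ₁=0.359, ω₁=1.214, θ₂=0.084, ω₂=-0.474
apply F[24]=+10.000 → step 25: x=-0.456, v=-0.445, θ₁=0.384, ω₁=1.269, θ₂=0.073, ω₂=-0.622
apply F[25]=+10.000 → step 26: x=-0.464, v=-0.364, θ₁=0.410, ω₁=1.332, θ₂=0.059, ω₂=-0.780
apply F[26]=+10.000 → step 27: x=-0.470, v=-0.283, θ₁=0.437, ω₁=1.403, θ₂=0.042, ω₂=-0.947
apply F[27]=+10.000 → step 28: x=-0.475, v=-0.201, θ₁=0.466, ω₁=1.479, θ₂=0.021, ω₂=-1.120
max |θ₂| = 0.102 ≤ 0.185 over all 29 states.

Answer: never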